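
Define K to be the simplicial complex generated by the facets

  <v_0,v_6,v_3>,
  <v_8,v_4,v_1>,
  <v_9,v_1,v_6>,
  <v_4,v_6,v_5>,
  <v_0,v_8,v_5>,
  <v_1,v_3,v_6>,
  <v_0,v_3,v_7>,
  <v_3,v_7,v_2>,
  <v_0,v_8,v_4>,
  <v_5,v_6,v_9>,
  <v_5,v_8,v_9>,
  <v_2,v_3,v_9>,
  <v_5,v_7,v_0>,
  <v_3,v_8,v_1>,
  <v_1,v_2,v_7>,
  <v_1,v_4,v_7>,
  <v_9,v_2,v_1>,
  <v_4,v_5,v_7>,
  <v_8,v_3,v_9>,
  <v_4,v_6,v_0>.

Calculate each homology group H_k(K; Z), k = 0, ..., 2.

Order the vertices as v_0 < v_1 < v_2 < v_3 < v_4 < v_5 < v_6 < v_7 < v_8 < v_9. Listing each simplex with vertices in this order, K has dimension 2 with simplices:

  0-simplices (10): [v_0], [v_1], [v_2], [v_3], [v_4], [v_5], [v_6], [v_7], [v_8], [v_9]
  1-simplices (30): (30 of them)
  2-simplices (20): (20 of them)

giving chain groups C_0 ≅ Z^10, C_1 ≅ Z^30, C_2 ≅ Z^20.

Boundary ∂_1: C_1 → C_0 maps an edge to its endpoints' difference, ∂[p,q] = q − p. For instance
  ∂[v_0,v_7] = [v_7] − [v_0].
As a 10×30 matrix over Z this has rank 9, with invariant factors (1,1,1,1,1,1,1,1,1).

Boundary ∂_2: C_2 → C_1 acts by ∂[p,q,r] = [q,r] − [p,r] + [p,q]. For instance
  ∂[v_4,v_5,v_7] = [v_5,v_7] − [v_4,v_7] + [v_4,v_5],
  ∂[v_2,v_3,v_7] = [v_3,v_7] − [v_2,v_7] + [v_2,v_3].
The resulting 30×20 matrix has rank 20, and its Smith normal form has invariant factors (1,1,1,1,1,1,1,1,1,1,1,1,1,1,1,1,1,1,1,2).

From H_k ≅ ker(∂_k) / im(∂_{k+1}) we obtain:

  H_0: rank C_0 − rank ∂_1 = 10 − 9 = 1, and the invariant factors of ∂_1 are all 1, so H_0 = Z.
  H_1: rank ker ∂_1 − rank ∂_2 = (30 − 9) − 20 = 1, and ∂_2 has invariant factor 2 > 1, so H_1 = Z ⊕ Z/2Z.
  H_2: rank ker ∂_2 − rank ∂_3 = (20 − 20) − 0 = 0, and there is no ∂_3, so H_2 = 0.

As a check, the Euler characteristic is 10 − 30 + 20 = 0, which agrees with 1 − 1 + 0 = 0.

H_0 ≅ Z,  H_1 ≅ Z ⊕ Z/2Z,  H_2 = 0.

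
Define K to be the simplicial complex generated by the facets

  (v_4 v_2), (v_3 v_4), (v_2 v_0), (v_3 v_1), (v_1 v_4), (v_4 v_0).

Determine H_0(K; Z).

Fix the vertex order v_0 < v_1 < v_2 < v_3 < v_4 and write every simplex with vertices in increasing order. Then dim K = 1 and the simplices of K are:

  0-simplices (5): [v_0], [v_1], [v_2], [v_3], [v_4]
  1-simplices (6): [v_0,v_2], [v_0,v_4], [v_1,v_3], [v_1,v_4], [v_2,v_4], [v_3,v_4]

giving chain groups C_0 ≅ Z^5, C_1 ≅ Z^6.

∂_1: C_1 → C_0 maps an edge to its endpoints' difference, ∂[p,q] = q − p. For instance
  ∂[v_1,v_4] = [v_4] − [v_1].
The resulting 5×6 matrix has rank 4, and its Smith normal form has invariant factors (1,1,1,1).

Now H_k = ker ∂_k / im ∂_{k+1}, so:

  H_0: rank C_0 − rank ∂_1 = 5 − 4 = 1, and the invariant factors of ∂_1 are all 1, so H_0 ≅ Z.

H_0 = Z.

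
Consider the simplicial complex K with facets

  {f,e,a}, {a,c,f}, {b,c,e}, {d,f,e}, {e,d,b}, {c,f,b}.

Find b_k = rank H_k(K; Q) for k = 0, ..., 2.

b_0 = 1, b_1 = 1, b_2 = 0.

Order the vertices as a < b < c < d < e < f. Listing each simplex with vertices in this order, K has dimension 2 with simplices:

  0-simplices (6): a, b, c, d, e, f
  1-simplices (12): ac, ae, af, bc, bd, be, bf, ce, cf, de, df, ef
  2-simplices (6): acf, aef, bce, bcf, bde, def

Hence C_0 ≅ Z^6, C_1 ≅ Z^12, C_2 ≅ Z^6.

The boundary map ∂_1: C_1 → C_0 maps an edge to its endpoints' difference, ∂[p,q] = q − p.
This gives a 6×12 integer matrix of rank 5; reducing to Smith normal form yields diagonal entries (1,1,1,1,1).

Boundary ∂_2: C_2 → C_1 acts by ∂[p,q,r] = [q,r] − [p,r] + [p,q]. For instance
  ∂bce = ce − be + bc,
  ∂aef = ef − af + ae.
The 12×6 boundary matrix has rank 6 and Smith normal form diag(1,1,1,1,1,1).

From H_k ≅ ker(∂_k) / im(∂_{k+1}) we obtain:

  H_0: rank C_0 − rank ∂_1 = 6 − 5 = 1, and the invariant factors of ∂_1 are all 1, so H_0 ≅ Z.
  H_1: rank ker ∂_1 − rank ∂_2 = (12 − 5) − 6 = 1, and the invariant factors of ∂_2 are all 1, so H_1 ≅ Z.
  H_2: rank ker ∂_2 − rank ∂_3 = (6 − 6) − 0 = 0, and there is no ∂_3, so H_2 ≅ 0.

Hence the Betti numbers are b_0 = 1, b_1 = 1, b_2 = 0.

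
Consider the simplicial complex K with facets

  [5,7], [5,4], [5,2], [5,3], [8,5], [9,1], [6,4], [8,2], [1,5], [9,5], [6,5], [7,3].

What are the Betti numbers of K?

Order the vertices as 1 < 2 < 3 < 4 < 5 < 6 < 7 < 8 < 9. Listing each simplex with vertices in this order, K has dimension 1 with simplices:

  0-simplices (9): [1], [2], [3], [4], [5], [6], [7], [8], [9]
  1-simplices (12): [1,5], [1,9], [2,5], [2,8], [3,5], [3,7], [4,5], [4,6], [5,6], [5,7], [5,8], [5,9]

so the chain groups are C_0 ≅ Z^9, C_1 ≅ Z^12.

Boundary ∂_1: C_1 → C_0 is given by ∂[p,q] = [q] − [p].
The 9×12 boundary matrix has rank 8 and Smith normal form diag(1,1,1,1,1,1,1,1).

From H_k ≅ ker(∂_k) / im(∂_{k+1}) we obtain:

  H_0: rank C_0 − rank ∂_1 = 9 − 8 = 1, and the invariant factors of ∂_1 are all 1, so H_0 ≅ Z.
  H_1: rank ker ∂_1 − rank ∂_2 = (12 − 8) − 0 = 4, and there is no ∂_2, so H_1 ≅ Z^4.

As a check, the Euler characteristic is 9 − 12 = -3, which agrees with 1 − 4 = -3.

Hence the Betti numbers are b_0 = 1, b_1 = 4.

b_0 = 1, b_1 = 4.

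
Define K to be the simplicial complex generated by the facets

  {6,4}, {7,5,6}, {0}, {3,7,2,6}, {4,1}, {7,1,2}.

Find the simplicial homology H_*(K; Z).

H_0 = Z^2,  H_1 = Z,  H_2 = 0,  H_3 = 0.

Order the vertices as 0 < 1 < 2 < 3 < 4 < 5 < 6 < 7. Listing each simplex with vertices in this order, K has dimension 3 with simplices:

  0-simplices (8): [0], [1], [2], [3], [4], [5], [6], [7]
  1-simplices (12): [1,2], [1,4], [1,7], [2,3], [2,6], [2,7], [3,6], [3,7], [4,6], [5,6], [5,7], [6,7]
  2-simplices (6): [1,2,7], [2,3,6], [2,3,7], [2,6,7], [3,6,7], [5,6,7]
  3-simplices (1): [2,3,6,7]

so the chain groups are C_0 ≅ Z^8, C_1 ≅ Z^12, C_2 ≅ Z^6, C_3 ≅ Z^1.

∂_1: C_1 → C_0 is given by ∂[p,q] = [q] − [p].
This gives a 8×12 integer matrix of rank 6; reducing to Smith normal form yields diagonal entries (1,1,1,1,1,1).

The boundary map ∂_2: C_2 → C_1 sends each 2-simplex [p,q,r] to [q,r] − [p,r] + [p,q]. For instance
  ∂[2,3,7] = [3,7] − [2,7] + [2,3],
  ∂[2,3,6] = [3,6] − [2,6] + [2,3].
This gives a 12×6 integer matrix of rank 5; reducing to Smith normal form yields diagonal entries (1,1,1,1,1).

The boundary map ∂_3: C_3 → C_2 sends each 3-simplex σ to the alternating sum Σ_i (−1)^i (σ with its i-th vertex removed). For instance
  ∂[2,3,6,7] = [3,6,7] − [2,6,7] + [2,3,7] − [2,3,6].
The resulting 6×1 matrix has rank 1, and its Smith normal form has invariant factors (1).

Now H_k = ker ∂_k / im ∂_{k+1}, so:

  H_0: rank C_0 − rank ∂_1 = 8 − 6 = 2, and the invariant factors of ∂_1 are all 1, so H_0 ≅ Z^2.
  H_1: rank ker ∂_1 − rank ∂_2 = (12 − 6) − 5 = 1, and the invariant factors of ∂_2 are all 1, so H_1 ≅ Z.
  H_2: rank ker ∂_2 − rank ∂_3 = (6 − 5) − 1 = 0, and the invariant factors of ∂_3 are all 1, so H_2 ≅ 0.
  H_3: rank ker ∂_3 − rank ∂_4 = (1 − 1) − 0 = 0, and there is no ∂_4, so H_3 ≅ 0.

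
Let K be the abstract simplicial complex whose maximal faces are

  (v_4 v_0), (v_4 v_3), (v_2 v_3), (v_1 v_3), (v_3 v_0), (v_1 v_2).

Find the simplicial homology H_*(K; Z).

Take the total order v_0 < v_1 < v_2 < v_3 < v_4 on the vertex set. Then K (dimension 1) consists of the simplices:

  0-simplices (5): [v_0], [v_1], [v_2], [v_3], [v_4]
  1-simplices (6): [v_0,v_3], [v_0,v_4], [v_1,v_2], [v_1,v_3], [v_2,v_3], [v_3,v_4]

Hence C_0 ≅ Z^5, C_1 ≅ Z^6.

The boundary map ∂_1: C_1 → C_0 maps an edge to its endpoints' difference, ∂[p,q] = q − p.
As a 5×6 matrix over Z this has rank 4, with invariant factors (1,1,1,1).

Reading off H_k = ker ∂_k / im ∂_{k+1}:

  H_0: rank C_0 − rank ∂_1 = 5 − 4 = 1, and the invariant factors of ∂_1 are all 1, so H_0 ≅ Z.
  H_1: rank ker ∂_1 − rank ∂_2 = (6 − 4) − 0 = 2, and there is no ∂_2, so H_1 ≅ Z^2.

As a check, the Euler characteristic is 5 − 6 = -1, which agrees with 1 − 2 = -1.

H_0 ≅ Z,  H_1 ≅ Z^2.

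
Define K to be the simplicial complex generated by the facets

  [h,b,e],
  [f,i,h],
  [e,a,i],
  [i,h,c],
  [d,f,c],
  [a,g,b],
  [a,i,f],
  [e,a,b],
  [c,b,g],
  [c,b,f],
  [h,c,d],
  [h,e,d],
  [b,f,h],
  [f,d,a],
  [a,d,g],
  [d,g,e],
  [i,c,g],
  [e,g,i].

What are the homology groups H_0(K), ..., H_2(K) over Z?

H_0 = Z,  H_1 = Z × Z/2,  H_2 = 0.

K has 9 vertices, 27 edges, 18 triangles.
rank ∂_0 = 0, rank ∂_1 = 8 ⇒ b_0 = 9 − 0 − 8 = 1; all invariant factors of ∂_1 are 1 so no torsion. So H_0 ≅ Z.
rank ∂_1 = 8, rank ∂_2 = 18 ⇒ b_1 = 27 − 8 − 18 = 1; ∂_2 has invariant factor(s) [2] giving torsion. So H_1 ≅ Z × Z/2.
rank ∂_2 = 18, rank ∂_3 = 0 ⇒ b_2 = 18 − 18 − 0 = 0. So H_2 ≅ 0.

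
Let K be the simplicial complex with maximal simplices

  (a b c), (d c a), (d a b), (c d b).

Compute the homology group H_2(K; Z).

H_2 = Z.

Take the total order a < b < c < d on the vertex set. Then K (dimension 2) consists of the simplices:

  0-simplices (4): a, b, c, d
  1-simplices (6): ab, ac, ad, bc, bd, cd
  2-simplices (4): abc, abd, acd, bcd

Hence C_0 ≅ Z^4, C_1 ≅ Z^6, C_2 ≅ Z^4.

The boundary map ∂_1: C_1 → C_0 maps an edge to its endpoints' difference, ∂[p,q] = q − p.
This gives a 4×6 integer matrix of rank 3; reducing to Smith normal form yields diagonal entries (1,1,1).

Boundary ∂_2: C_2 → C_1 maps a triangle to the signed sum of its edges. For instance
  ∂bcd = cd − bd + bc,
  ∂abd = bd − ad + ab.
This gives a 6×4 integer matrix of rank 3; reducing to Smith normal form yields diagonal entries (1,1,1).

Now H_k = ker ∂_k / im ∂_{k+1}, so:

  H_2: rank ker ∂_2 − rank ∂_3 = (4 − 3) − 0 = 1, and there is no ∂_3, so H_2 = Z.

(K is a triangulation of the 2-sphere S^2.)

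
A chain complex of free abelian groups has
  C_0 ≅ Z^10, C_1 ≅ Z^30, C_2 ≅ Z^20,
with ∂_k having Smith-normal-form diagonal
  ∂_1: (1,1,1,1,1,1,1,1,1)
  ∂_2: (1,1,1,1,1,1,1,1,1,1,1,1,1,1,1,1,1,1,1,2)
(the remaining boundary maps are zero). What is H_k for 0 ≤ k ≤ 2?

H_0 ≅ Z,  H_1 ≅ Z ⊕ Z/2Z,  H_2 = 0.

H_0: b_0 = 10 − 0 − 9 = 1; torsion from ∂_1 factors > 1: none. So H_0 ≅ Z.
H_1: b_1 = 30 − 9 − 20 = 1; torsion from ∂_2 factors > 1: [2]. So H_1 ≅ Z ⊕ Z/2Z.
H_2: b_2 = 20 − 20 − 0 = 0; torsion from ∂_3 factors > 1: none. So H_2 ≅ 0.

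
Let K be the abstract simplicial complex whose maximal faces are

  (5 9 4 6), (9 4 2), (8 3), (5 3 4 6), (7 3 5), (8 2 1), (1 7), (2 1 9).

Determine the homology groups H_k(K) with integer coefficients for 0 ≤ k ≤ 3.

Order the vertices as 1 < 2 < 3 < 4 < 5 < 6 < 7 < 8 < 9. Listing each simplex with vertices in this order, K has dimension 3 with simplices:

  0-simplices (9): [1], [2], [3], [4], [5], [6], [7], [8], [9]
  1-simplices (19): [1,2], [1,7], [1,8], [1,9], [2,4], [2,8], [2,9], [3,4], [3,5], [3,6], [3,7], [3,8], [4,5], [4,6], [4,9], [5,6], [5,7], [5,9], [6,9]
  2-simplices (11): [1,2,8], [1,2,9], [2,4,9], [3,4,5], [3,4,6], [3,5,6], [3,5,7], [4,5,6], [4,5,9], [4,6,9], [5,6,9]
  3-simplices (2): [3,4,5,6], [4,5,6,9]

so the chain groups are C_0 ≅ Z^9, C_1 ≅ Z^19, C_2 ≅ Z^11, C_3 ≅ Z^2.

∂_1: C_1 → C_0 maps an edge to its endpoints' difference, ∂[p,q] = q − p. For instance
  ∂[2,4] = [4] − [2].
The resulting 9×19 matrix has rank 8, and its Smith normal form has invariant factors (1,1,1,1,1,1,1,1).

∂_2: C_2 → C_1 sends each 2-simplex [p,q,r] to [q,r] − [p,r] + [p,q]. For instance
  ∂[4,6,9] = [6,9] − [4,9] + [4,6],
  ∂[4,5,9] = [5,9] − [4,9] + [4,5].
This gives a 19×11 integer matrix of rank 9; reducing to Smith normal form yields diagonal entries (1,1,1,1,1,1,1,1,1).

∂_3: C_3 → C_2 sends each 3-simplex σ to the alternating sum Σ_i (−1)^i (σ with its i-th vertex removed). For instance
  ∂[3,4,5,6] = [4,5,6] − [3,5,6] + [3,4,6] − [3,4,5],
  ∂[4,5,6,9] = [5,6,9] − [4,6,9] + [4,5,9] − [4,5,6].
The resulting 11×2 matrix has rank 2, and its Smith normal form has invariant factors (1,1).

From H_k ≅ ker(∂_k) / im(∂_{k+1}) we obtain:

  H_0: rank C_0 − rank ∂_1 = 9 − 8 = 1, and the invariant factors of ∂_1 are all 1, so H_0 ≅ Z.
  H_1: rank ker ∂_1 − rank ∂_2 = (19 − 8) − 9 = 2, and the invariant factors of ∂_2 are all 1, so H_1 ≅ Z^2.
  H_2: rank ker ∂_2 − rank ∂_3 = (11 − 9) − 2 = 0, and the invariant factors of ∂_3 are all 1, so H_2 ≅ 0.
  H_3: rank ker ∂_3 − rank ∂_4 = (2 − 2) − 0 = 0, and there is no ∂_4, so H_3 ≅ 0.

H_0 ≅ Z,  H_1 ≅ Z^2,  H_2 = 0,  H_3 = 0.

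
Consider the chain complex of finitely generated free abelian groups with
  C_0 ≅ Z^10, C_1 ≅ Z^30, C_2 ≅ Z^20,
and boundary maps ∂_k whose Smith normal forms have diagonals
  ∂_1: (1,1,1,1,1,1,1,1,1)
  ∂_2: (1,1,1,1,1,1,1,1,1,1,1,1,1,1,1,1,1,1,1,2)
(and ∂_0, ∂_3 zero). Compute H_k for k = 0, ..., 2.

H_0: b_0 = 10 − 0 − 9 = 1; torsion from ∂_1 factors > 1: none. So H_0 = Z.
H_1: b_1 = 30 − 9 − 20 = 1; torsion from ∂_2 factors > 1: [2]. So H_1 = Z ⊕ Z/2Z.
H_2: b_2 = 20 − 20 − 0 = 0; torsion from ∂_3 factors > 1: none. So H_2 = 0.

H_0 = Z,  H_1 = Z ⊕ Z/2Z,  H_2 = 0.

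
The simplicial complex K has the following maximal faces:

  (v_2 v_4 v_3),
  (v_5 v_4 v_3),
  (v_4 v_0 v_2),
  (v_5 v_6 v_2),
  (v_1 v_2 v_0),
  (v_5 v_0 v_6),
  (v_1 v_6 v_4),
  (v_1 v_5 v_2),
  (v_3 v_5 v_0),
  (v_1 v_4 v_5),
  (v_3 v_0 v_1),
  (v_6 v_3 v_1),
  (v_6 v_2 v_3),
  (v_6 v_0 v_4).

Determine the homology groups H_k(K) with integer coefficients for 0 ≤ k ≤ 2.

H_0 = Z,  H_1 = Z^2,  H_2 = Z.

Take the total order v_0 < v_1 < v_2 < v_3 < v_4 < v_5 < v_6 on the vertex set. Then K (dimension 2) consists of the simplices:

  0-simplices (7): [v_0], [v_1], [v_2], [v_3], [v_4], [v_5], [v_6]
  1-simplices (21): (21 of them)
  2-simplices (14): (14 of them)

so the chain groups are C_0 ≅ Z^7, C_1 ≅ Z^21, C_2 ≅ Z^14.

The boundary map ∂_1: C_1 → C_0 sends each edge [p,q] (with p < q) to q − p. For instance
  ∂[v_0,v_6] = [v_6] − [v_0].
The 7×21 boundary matrix has rank 6 and Smith normal form diag(1,1,1,1,1,1).

The boundary map ∂_2: C_2 → C_1 acts by ∂[p,q,r] = [q,r] − [p,r] + [p,q]. For instance
  ∂[v_0,v_2,v_4] = [v_2,v_4] − [v_0,v_4] + [v_0,v_2],
  ∂[v_0,v_5,v_6] = [v_5,v_6] − [v_0,v_6] + [v_0,v_5].
This gives a 21×14 integer matrix of rank 13; reducing to Smith normal form yields diagonal entries (1,1,1,1,1,1,1,1,1,1,1,1,1).

From H_k ≅ ker(∂_k) / im(∂_{k+1}) we obtain:

  H_0: rank C_0 − rank ∂_1 = 7 − 6 = 1, and the invariant factors of ∂_1 are all 1, so H_0 = Z.
  H_1: rank ker ∂_1 − rank ∂_2 = (21 − 6) − 13 = 2, and the invariant factors of ∂_2 are all 1, so H_1 = Z^2.
  H_2: rank ker ∂_2 − rank ∂_3 = (14 − 13) − 0 = 1, and there is no ∂_3, so H_2 = Z.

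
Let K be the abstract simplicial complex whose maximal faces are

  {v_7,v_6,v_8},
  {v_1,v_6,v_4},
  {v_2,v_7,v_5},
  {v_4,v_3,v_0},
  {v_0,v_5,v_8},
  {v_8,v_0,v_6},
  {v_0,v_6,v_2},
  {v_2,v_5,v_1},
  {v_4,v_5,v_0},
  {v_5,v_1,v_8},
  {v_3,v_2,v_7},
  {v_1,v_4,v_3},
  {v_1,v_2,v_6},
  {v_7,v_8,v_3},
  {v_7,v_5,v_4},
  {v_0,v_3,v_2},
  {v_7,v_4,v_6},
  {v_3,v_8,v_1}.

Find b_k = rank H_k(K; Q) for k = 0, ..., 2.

b_0 = 1, b_1 = 2, b_2 = 1.

Fix the vertex order v_0 < v_1 < v_2 < v_3 < v_4 < v_5 < v_6 < v_7 < v_8 and write every simplex with vertices in increasing order. Then dim K = 2 and the simplices of K are:

  0-simplices (9): [v_0], [v_1], [v_2], [v_3], [v_4], [v_5], [v_6], [v_7], [v_8]
  1-simplices (27): (27 of them)
  2-simplices (18): (18 of them)

Hence C_0 ≅ Z^9, C_1 ≅ Z^27, C_2 ≅ Z^18.

Boundary ∂_1: C_1 → C_0 is given by ∂[p,q] = [q] − [p]. For instance
  ∂[v_0,v_3] = [v_3] − [v_0].
As a 9×27 matrix over Z this has rank 8, with invariant factors (1,1,1,1,1,1,1,1).

∂_2: C_2 → C_1 maps a triangle to the signed sum of its edges. For instance
  ∂[v_0,v_2,v_3] = [v_2,v_3] − [v_0,v_3] + [v_0,v_2],
  ∂[v_3,v_7,v_8] = [v_7,v_8] − [v_3,v_8] + [v_3,v_7].
As a 27×18 matrix over Z this has rank 17, with invariant factors (1,1,1,1,1,1,1,1,1,1,1,1,1,1,1,1,1).

Reading off H_k = ker ∂_k / im ∂_{k+1}:

  H_0: rank C_0 − rank ∂_1 = 9 − 8 = 1, and the invariant factors of ∂_1 are all 1, so H_0 ≅ Z.
  H_1: rank ker ∂_1 − rank ∂_2 = (27 − 8) − 17 = 2, and the invariant factors of ∂_2 are all 1, so H_1 ≅ Z^2.
  H_2: rank ker ∂_2 − rank ∂_3 = (18 − 17) − 0 = 1, and there is no ∂_3, so H_2 ≅ Z.

As a check, the Euler characteristic is 9 − 27 + 18 = 0, which agrees with 1 − 2 + 1 = 0.

Hence the Betti numbers are b_0 = 1, b_1 = 2, b_2 = 1.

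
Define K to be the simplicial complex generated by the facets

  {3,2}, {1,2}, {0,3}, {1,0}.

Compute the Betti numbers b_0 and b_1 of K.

b_0 = 1, b_1 = 1.

Take the total order 0 < 1 < 2 < 3 on the vertex set. Then K (dimension 1) consists of the simplices:

  0-simplices (4): [0], [1], [2], [3]
  1-simplices (4): [0,1], [0,3], [1,2], [2,3]

so the chain groups are C_0 ≅ Z^4, C_1 ≅ Z^4.

The boundary map ∂_1: C_1 → C_0 sends each edge [p,q] (with p < q) to q − p.
This gives a 4×4 integer matrix of rank 3; reducing to Smith normal form yields diagonal entries (1,1,1).

Computing H_k = (kernel of ∂_k) / (image of ∂_{k+1}):

  H_0: rank C_0 − rank ∂_1 = 4 − 3 = 1, and the invariant factors of ∂_1 are all 1, so H_0 ≅ Z.
  H_1: rank ker ∂_1 − rank ∂_2 = (4 − 3) − 0 = 1, and there is no ∂_2, so H_1 ≅ Z.

As a check, the Euler characteristic is 4 − 4 = 0, which agrees with 1 − 1 = 0.
(K is a triangulation of the circle S^1.)

Hence the Betti numbers are b_0 = 1, b_1 = 1.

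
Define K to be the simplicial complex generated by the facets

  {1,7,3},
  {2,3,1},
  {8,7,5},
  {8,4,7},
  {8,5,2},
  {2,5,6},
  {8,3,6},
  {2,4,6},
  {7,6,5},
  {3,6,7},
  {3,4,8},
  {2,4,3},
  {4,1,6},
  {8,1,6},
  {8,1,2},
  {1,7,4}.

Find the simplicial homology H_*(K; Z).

K has 8 vertices, 24 edges, 16 triangles.
rank ∂_0 = 0, rank ∂_1 = 7 ⇒ b_0 = 8 − 0 − 7 = 1; all invariant factors of ∂_1 are 1 so no torsion. So H_0 = Z.
rank ∂_1 = 7, rank ∂_2 = 15 ⇒ b_1 = 24 − 7 − 15 = 2; all invariant factors of ∂_2 are 1 so no torsion. So H_1 = Z^2.
rank ∂_2 = 15, rank ∂_3 = 0 ⇒ b_2 = 16 − 15 − 0 = 1. So H_2 = Z.

H_0 = Z,  H_1 = Z^2,  H_2 = Z.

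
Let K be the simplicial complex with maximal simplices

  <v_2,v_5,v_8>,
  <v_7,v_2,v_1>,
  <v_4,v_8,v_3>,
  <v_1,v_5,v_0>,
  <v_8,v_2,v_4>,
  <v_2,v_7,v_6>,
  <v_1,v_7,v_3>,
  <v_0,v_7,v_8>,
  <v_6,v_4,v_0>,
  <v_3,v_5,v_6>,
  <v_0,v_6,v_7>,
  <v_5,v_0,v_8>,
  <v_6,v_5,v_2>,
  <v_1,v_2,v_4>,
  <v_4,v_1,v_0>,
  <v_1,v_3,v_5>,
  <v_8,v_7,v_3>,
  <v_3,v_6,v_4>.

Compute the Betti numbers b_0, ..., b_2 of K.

b_0 = 1, b_1 = 2, b_2 = 1.

Take the total order v_0 < v_1 < v_2 < v_3 < v_4 < v_5 < v_6 < v_7 < v_8 on the vertex set. Then K (dimension 2) consists of the simplices:

  0-simplices (9): [v_0], [v_1], [v_2], [v_3], [v_4], [v_5], [v_6], [v_7], [v_8]
  1-simplices (27): (27 of them)
  2-simplices (18): (18 of them)

giving chain groups C_0 ≅ Z^9, C_1 ≅ Z^27, C_2 ≅ Z^18.

∂_1: C_1 → C_0 is given by ∂[p,q] = [q] − [p]. For instance
  ∂[v_3,v_8] = [v_8] − [v_3].
The resulting 9×27 matrix has rank 8, and its Smith normal form has invariant factors (1,1,1,1,1,1,1,1).

The boundary map ∂_2: C_2 → C_1 sends each 2-simplex [p,q,r] to [q,r] − [p,r] + [p,q]. For instance
  ∂[v_2,v_4,v_8] = [v_4,v_8] − [v_2,v_8] + [v_2,v_4],
  ∂[v_2,v_6,v_7] = [v_6,v_7] − [v_2,v_7] + [v_2,v_6].
The resulting 27×18 matrix has rank 17, and its Smith normal form has invariant factors (1,1,1,1,1,1,1,1,1,1,1,1,1,1,1,1,1).

Reading off H_k = ker ∂_k / im ∂_{k+1}:

  H_0: rank C_0 − rank ∂_1 = 9 − 8 = 1, and the invariant factors of ∂_1 are all 1, so H_0 ≅ Z.
  H_1: rank ker ∂_1 − rank ∂_2 = (27 − 8) − 17 = 2, and the invariant factors of ∂_2 are all 1, so H_1 ≅ Z^2.
  H_2: rank ker ∂_2 − rank ∂_3 = (18 − 17) − 0 = 1, and there is no ∂_3, so H_2 ≅ Z.

Hence the Betti numbers are b_0 = 1, b_1 = 2, b_2 = 1.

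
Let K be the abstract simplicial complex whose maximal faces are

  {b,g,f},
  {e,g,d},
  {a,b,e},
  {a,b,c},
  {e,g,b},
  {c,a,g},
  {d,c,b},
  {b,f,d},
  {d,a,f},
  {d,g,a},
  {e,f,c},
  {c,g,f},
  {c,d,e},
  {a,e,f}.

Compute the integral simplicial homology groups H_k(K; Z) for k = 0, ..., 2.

Take the total order a < b < c < d < e < f < g on the vertex set. Then K (dimension 2) consists of the simplices:

  0-simplices (7): a, b, c, d, e, f, g
  1-simplices (21): ab, ac, ad, ae, af, ag, bc, bd, be, bf, bg, cd, ce, cf, cg, de, df, dg, ef, eg, fg
  2-simplices (14): abc, abe, acg, adf, adg, aef, bcd, bdf, beg, bfg, cde, cef, cfg, deg

giving chain groups C_0 ≅ Z^7, C_1 ≅ Z^21, C_2 ≅ Z^14.

Boundary ∂_1: C_1 → C_0 sends each edge [p,q] (with p < q) to q − p. For instance
  ∂fg = g − f.
The resulting 7×21 matrix has rank 6, and its Smith normal form has invariant factors (1,1,1,1,1,1).

The boundary map ∂_2: C_2 → C_1 sends each 2-simplex [p,q,r] to [q,r] − [p,r] + [p,q]. For instance
  ∂aef = ef − af + ae,
  ∂beg = eg − bg + be.
As a 21×14 matrix over Z this has rank 13, with invariant factors (1,1,1,1,1,1,1,1,1,1,1,1,1).

Computing H_k = (kernel of ∂_k) / (image of ∂_{k+1}):

  H_0: rank C_0 − rank ∂_1 = 7 − 6 = 1, and the invariant factors of ∂_1 are all 1, so H_0 ≅ Z.
  H_1: rank ker ∂_1 − rank ∂_2 = (21 − 6) − 13 = 2, and the invariant factors of ∂_2 are all 1, so H_1 ≅ Z^2.
  H_2: rank ker ∂_2 − rank ∂_3 = (14 − 13) − 0 = 1, and there is no ∂_3, so H_2 ≅ Z.

(K is a triangulation of the torus T^2.)

H_0 = Z,  H_1 = Z^2,  H_2 = Z.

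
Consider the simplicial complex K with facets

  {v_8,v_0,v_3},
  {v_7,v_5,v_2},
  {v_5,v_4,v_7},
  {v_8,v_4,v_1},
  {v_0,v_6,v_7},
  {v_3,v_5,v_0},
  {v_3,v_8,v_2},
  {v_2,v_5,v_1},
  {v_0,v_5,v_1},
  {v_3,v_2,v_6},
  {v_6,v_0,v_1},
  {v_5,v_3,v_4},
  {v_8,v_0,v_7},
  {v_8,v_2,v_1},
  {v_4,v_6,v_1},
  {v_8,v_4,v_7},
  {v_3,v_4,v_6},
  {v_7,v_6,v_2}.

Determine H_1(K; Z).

K has 9 vertices, 27 edges, 18 triangles.
rank ∂_1 = 8, rank ∂_2 = 17 ⇒ b_1 = 27 − 8 − 17 = 2; all invariant factors of ∂_2 are 1 so no torsion. So H_1 ≅ Z^2.

H_1 ≅ Z^2.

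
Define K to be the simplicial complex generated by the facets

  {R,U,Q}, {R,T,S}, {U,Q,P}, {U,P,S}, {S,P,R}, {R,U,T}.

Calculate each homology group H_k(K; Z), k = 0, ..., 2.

Take the total order P < Q < R < S < T < U on the vertex set. Then K (dimension 2) consists of the simplices:

  0-simplices (6): P, Q, R, S, T, U
  1-simplices (12): PQ, PR, PS, PU, QR, QU, RS, RT, RU, ST, SU, TU
  2-simplices (6): PQU, PRS, PSU, QRU, RST, RTU

Hence C_0 ≅ Z^6, C_1 ≅ Z^12, C_2 ≅ Z^6.

Boundary ∂_1: C_1 → C_0 maps an edge to its endpoints' difference, ∂[p,q] = q − p. For instance
  ∂QU = U − Q.
The 6×12 boundary matrix has rank 5 and Smith normal form diag(1,1,1,1,1).

Boundary ∂_2: C_2 → C_1 maps a triangle to the signed sum of its edges. For instance
  ∂PRS = RS − PS + PR,
  ∂PSU = SU − PU + PS.
This gives a 12×6 integer matrix of rank 6; reducing to Smith normal form yields diagonal entries (1,1,1,1,1,1).

Now H_k = ker ∂_k / im ∂_{k+1}, so:

  H_0: rank C_0 − rank ∂_1 = 6 − 5 = 1, and the invariant factors of ∂_1 are all 1, so H_0 ≅ Z.
  H_1: rank ker ∂_1 − rank ∂_2 = (12 − 5) − 6 = 1, and the invariant factors of ∂_2 are all 1, so H_1 ≅ Z.
  H_2: rank ker ∂_2 − rank ∂_3 = (6 − 6) − 0 = 0, and there is no ∂_3, so H_2 ≅ 0.

H_0 = Z,  H_1 = Z,  H_2 = 0.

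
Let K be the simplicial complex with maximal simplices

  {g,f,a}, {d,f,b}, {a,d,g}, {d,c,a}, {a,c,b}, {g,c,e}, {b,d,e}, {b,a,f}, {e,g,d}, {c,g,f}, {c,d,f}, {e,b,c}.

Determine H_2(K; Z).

Fix the vertex order a < b < c < d < e < f < g and write every simplex with vertices in increasing order. Then dim K = 2 and the simplices of K are:

  0-simplices (7): a, b, c, d, e, f, g
  1-simplices (18): ab, ac, ad, af, ag, bc, bd, be, bf, cd, ce, cf, cg, de, df, dg, eg, fg
  2-simplices (12): abc, abf, acd, adg, afg, bce, bde, bdf, cdf, ceg, cfg, deg

Hence C_0 ≅ Z^7, C_1 ≅ Z^18, C_2 ≅ Z^12.

The boundary map ∂_1: C_1 → C_0 maps an edge to its endpoints' difference, ∂[p,q] = q − p. For instance
  ∂dg = g − d.
This gives a 7×18 integer matrix of rank 6; reducing to Smith normal form yields diagonal entries (1,1,1,1,1,1).

The boundary map ∂_2: C_2 → C_1 sends each 2-simplex [p,q,r] to [q,r] − [p,r] + [p,q]. For instance
  ∂acd = cd − ad + ac,
  ∂abf = bf − af + ab.
The 18×12 boundary matrix has rank 12 and Smith normal form diag(1,1,1,1,1,1,1,1,1,1,1,2).

From H_k ≅ ker(∂_k) / im(∂_{k+1}) we obtain:

  H_2: rank ker ∂_2 − rank ∂_3 = (12 − 12) − 0 = 0, and there is no ∂_3, so H_2 = 0.

(K is a triangulation of the real projective plane RP^2.)

H_2 ≅ 0.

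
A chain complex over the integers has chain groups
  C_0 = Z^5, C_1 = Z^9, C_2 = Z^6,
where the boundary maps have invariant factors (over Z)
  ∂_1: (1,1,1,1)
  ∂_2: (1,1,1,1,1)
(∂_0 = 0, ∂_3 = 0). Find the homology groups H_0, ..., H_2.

H_0 ≅ Z,  H_1 = 0,  H_2 ≅ Z.

H_0: b_0 = 5 − 0 − 4 = 1; torsion from ∂_1 factors > 1: none. So H_0 ≅ Z.
H_1: b_1 = 9 − 4 − 5 = 0; torsion from ∂_2 factors > 1: none. So H_1 ≅ 0.
H_2: b_2 = 6 − 5 − 0 = 1; torsion from ∂_3 factors > 1: none. So H_2 ≅ Z.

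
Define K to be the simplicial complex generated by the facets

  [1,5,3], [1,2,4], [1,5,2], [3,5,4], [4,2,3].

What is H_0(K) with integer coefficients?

Order the vertices as 1 < 2 < 3 < 4 < 5. Listing each simplex with vertices in this order, K has dimension 2 with simplices:

  0-simplices (5): [1], [2], [3], [4], [5]
  1-simplices (10): [1,2], [1,3], [1,4], [1,5], [2,3], [2,4], [2,5], [3,4], [3,5], [4,5]
  2-simplices (5): [1,2,4], [1,2,5], [1,3,5], [2,3,4], [3,4,5]

giving chain groups C_0 ≅ Z^5, C_1 ≅ Z^10, C_2 ≅ Z^5.

∂_1: C_1 → C_0 is given by ∂[p,q] = [q] − [p]. For instance
  ∂[2,4] = [4] − [2].
The 5×10 boundary matrix has rank 4 and Smith normal form diag(1,1,1,1).

The boundary map ∂_2: C_2 → C_1 maps a triangle to the signed sum of its edges. For instance
  ∂[2,3,4] = [3,4] − [2,4] + [2,3],
  ∂[3,4,5] = [4,5] − [3,5] + [3,4].
This gives a 10×5 integer matrix of rank 5; reducing to Smith normal form yields diagonal entries (1,1,1,1,1).

From H_k ≅ ker(∂_k) / im(∂_{k+1}) we obtain:

  H_0: rank C_0 − rank ∂_1 = 5 − 4 = 1, and the invariant factors of ∂_1 are all 1, so H_0 ≅ Z.

H_0 = Z.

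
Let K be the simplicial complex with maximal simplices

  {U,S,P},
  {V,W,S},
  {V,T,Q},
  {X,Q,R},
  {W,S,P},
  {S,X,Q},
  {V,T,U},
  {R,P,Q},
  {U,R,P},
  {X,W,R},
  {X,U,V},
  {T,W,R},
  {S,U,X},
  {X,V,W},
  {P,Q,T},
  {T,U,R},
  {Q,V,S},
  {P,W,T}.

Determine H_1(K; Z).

H_1 ≅ Z ⊕ Z/2.

We work with the vertex ordering P < Q < R < S < T < U < V < W < X. The simplices of K, each written with vertices in increasing order, are:

  0-simplices (9): P, Q, R, S, T, U, V, W, X
  1-simplices (27): PQ, PR, PS, PT, PU, PW, QR, QS, QT, QV, QX, RT, RU, RW, RX, SU, SV, SW, SX, TU, TV, TW, UV, UX, VW, VX, WX
  2-simplices (18): PQR, PQT, PRU, PSU, PSW, PTW, QRX, QSV, QSX, QTV, RTU, RTW, RWX, SUX, SVW, TUV, UVX, VWX

Hence C_0 ≅ Z^9, C_1 ≅ Z^27, C_2 ≅ Z^18.

Boundary ∂_1: C_1 → C_0 maps an edge to its endpoints' difference, ∂[p,q] = q − p. For instance
  ∂PT = T − P.
As a 9×27 matrix over Z this has rank 8, with invariant factors (1,1,1,1,1,1,1,1).

Boundary ∂_2: C_2 → C_1 maps a triangle to the signed sum of its edges. For instance
  ∂QRX = RX − QX + QR,
  ∂QSX = SX − QX + QS.
The 27×18 boundary matrix has rank 18 and Smith normal form diag(1,1,1,1,1,1,1,1,1,1,1,1,1,1,1,1,1,2).

Computing H_k = (kernel of ∂_k) / (image of ∂_{k+1}):

  H_1: rank ker ∂_1 − rank ∂_2 = (27 − 8) − 18 = 1, and ∂_2 has invariant factor 2 > 1, so H_1 = Z ⊕ Z/2.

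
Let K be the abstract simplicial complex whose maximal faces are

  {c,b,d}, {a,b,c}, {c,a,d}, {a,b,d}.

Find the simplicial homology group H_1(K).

H_1 ≅ 0.

Order the vertices as a < b < c < d. Listing each simplex with vertices in this order, K has dimension 2 with simplices:

  0-simplices (4): a, b, c, d
  1-simplices (6): ab, ac, ad, bc, bd, cd
  2-simplices (4): abc, abd, acd, bcd

Hence C_0 ≅ Z^4, C_1 ≅ Z^6, C_2 ≅ Z^4.

∂_1: C_1 → C_0 sends each edge [p,q] (with p < q) to q − p.
As a 4×6 matrix over Z this has rank 3, with invariant factors (1,1,1).

∂_2: C_2 → C_1 sends each 2-simplex [p,q,r] to [q,r] − [p,r] + [p,q]. For instance
  ∂abd = bd − ad + ab,
  ∂acd = cd − ad + ac.
This gives a 6×4 integer matrix of rank 3; reducing to Smith normal form yields diagonal entries (1,1,1).

Computing H_k = (kernel of ∂_k) / (image of ∂_{k+1}):

  H_1: rank ker ∂_1 − rank ∂_2 = (6 − 3) − 3 = 0, and the invariant factors of ∂_2 are all 1, so H_1 ≅ 0.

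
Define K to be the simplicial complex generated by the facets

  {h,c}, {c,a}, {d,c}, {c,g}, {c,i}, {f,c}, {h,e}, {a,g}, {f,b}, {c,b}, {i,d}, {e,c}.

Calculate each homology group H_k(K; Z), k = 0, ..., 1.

Fix the vertex order a < b < c < d < e < f < g < h < i and write every simplex with vertices in increasing order. Then dim K = 1 and the simplices of K are:

  0-simplices (9): a, b, c, d, e, f, g, h, i
  1-simplices (12): ac, ag, bc, bf, cd, ce, cf, cg, ch, ci, di, eh

giving chain groups C_0 ≅ Z^9, C_1 ≅ Z^12.

The boundary map ∂_1: C_1 → C_0 sends each edge [p,q] (with p < q) to q − p. For instance
  ∂ce = e − c.
The resulting 9×12 matrix has rank 8, and its Smith normal form has invariant factors (1,1,1,1,1,1,1,1).

Computing H_k = (kernel of ∂_k) / (image of ∂_{k+1}):

  H_0: rank C_0 − rank ∂_1 = 9 − 8 = 1, and the invariant factors of ∂_1 are all 1, so H_0 ≅ Z.
  H_1: rank ker ∂_1 − rank ∂_2 = (12 − 8) − 0 = 4, and there is no ∂_2, so H_1 ≅ Z^4.

H_0 = Z,  H_1 = Z^4.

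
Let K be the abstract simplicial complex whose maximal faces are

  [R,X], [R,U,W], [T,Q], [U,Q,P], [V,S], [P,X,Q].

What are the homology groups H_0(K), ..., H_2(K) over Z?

H_0 ≅ Z^2,  H_1 ≅ Z,  H_2 = 0.

Take the total order P < Q < R < S < T < U < V < W < X on the vertex set. Then K (dimension 2) consists of the simplices:

  0-simplices (9): P, Q, R, S, T, U, V, W, X
  1-simplices (11): PQ, PU, PX, QT, QU, QX, RU, RW, RX, SV, UW
  2-simplices (3): PQU, PQX, RUW

Hence C_0 ≅ Z^9, C_1 ≅ Z^11, C_2 ≅ Z^3.

∂_1: C_1 → C_0 sends each edge [p,q] (with p < q) to q − p. For instance
  ∂PX = X − P.
The 9×11 boundary matrix has rank 7 and Smith normal form diag(1,1,1,1,1,1,1).

∂_2: C_2 → C_1 acts by ∂[p,q,r] = [q,r] − [p,r] + [p,q]. For instance
  ∂RUW = UW − RW + RU,
  ∂PQX = QX − PX + PQ.
The 11×3 boundary matrix has rank 3 and Smith normal form diag(1,1,1).

Computing H_k = (kernel of ∂_k) / (image of ∂_{k+1}):

  H_0: rank C_0 − rank ∂_1 = 9 − 7 = 2, and the invariant factors of ∂_1 are all 1, so H_0 = Z^2.
  H_1: rank ker ∂_1 − rank ∂_2 = (11 − 7) − 3 = 1, and the invariant factors of ∂_2 are all 1, so H_1 = Z.
  H_2: rank ker ∂_2 − rank ∂_3 = (3 − 3) − 0 = 0, and there is no ∂_3, so H_2 = 0.

As a check, the Euler characteristic is 9 − 11 + 3 = 1, which agrees with 2 − 1 + 0 = 1.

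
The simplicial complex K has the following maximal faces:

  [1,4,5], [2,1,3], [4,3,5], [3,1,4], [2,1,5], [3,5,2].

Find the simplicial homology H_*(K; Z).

H_0 = Z,  H_1 = 0,  H_2 = Z.

Order the vertices as 1 < 2 < 3 < 4 < 5. Listing each simplex with vertices in this order, K has dimension 2 with simplices:

  0-simplices (5): [1], [2], [3], [4], [5]
  1-simplices (9): [1,2], [1,3], [1,4], [1,5], [2,3], [2,5], [3,4], [3,5], [4,5]
  2-simplices (6): [1,2,3], [1,2,5], [1,3,4], [1,4,5], [2,3,5], [3,4,5]

giving chain groups C_0 ≅ Z^5, C_1 ≅ Z^9, C_2 ≅ Z^6.

Boundary ∂_1: C_1 → C_0 sends each edge [p,q] (with p < q) to q − p. For instance
  ∂[4,5] = [5] − [4].
The 5×9 boundary matrix has rank 4 and Smith normal form diag(1,1,1,1).

Boundary ∂_2: C_2 → C_1 sends each 2-simplex [p,q,r] to [q,r] − [p,r] + [p,q]. For instance
  ∂[1,2,5] = [2,5] − [1,5] + [1,2],
  ∂[2,3,5] = [3,5] − [2,5] + [2,3].
The resulting 9×6 matrix has rank 5, and its Smith normal form has invariant factors (1,1,1,1,1).

From H_k ≅ ker(∂_k) / im(∂_{k+1}) we obtain:

  H_0: rank C_0 − rank ∂_1 = 5 − 4 = 1, and the invariant factors of ∂_1 are all 1, so H_0 = Z.
  H_1: rank ker ∂_1 − rank ∂_2 = (9 − 4) − 5 = 0, and the invariant factors of ∂_2 are all 1, so H_1 = 0.
  H_2: rank ker ∂_2 − rank ∂_3 = (6 − 5) − 0 = 1, and there is no ∂_3, so H_2 = Z.

As a check, the Euler characteristic is 5 − 9 + 6 = 2, which agrees with 1 − 0 + 1 = 2.
(K is a triangulation of the 2-sphere S^2.)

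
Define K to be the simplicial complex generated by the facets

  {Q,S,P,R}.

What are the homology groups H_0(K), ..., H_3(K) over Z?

Order the vertices as P < Q < R < S. Listing each simplex with vertices in this order, K has dimension 3 with simplices:

  0-simplices (4): P, Q, R, S
  1-simplices (6): PQ, PR, PS, QR, QS, RS
  2-simplices (4): PQR, PQS, PRS, QRS
  3-simplices (1): PQRS

Hence C_0 ≅ Z^4, C_1 ≅ Z^6, C_2 ≅ Z^4, C_3 ≅ Z^1.

∂_1: C_1 → C_0 sends each edge [p,q] (with p < q) to q − p.
The resulting 4×6 matrix has rank 3, and its Smith normal form has invariant factors (1,1,1).

The boundary map ∂_2: C_2 → C_1 sends each 2-simplex [p,q,r] to [q,r] − [p,r] + [p,q]. For instance
  ∂QRS = RS − QS + QR,
  ∂PQR = QR − PR + PQ.
The 6×4 boundary matrix has rank 3 and Smith normal form diag(1,1,1).

Boundary ∂_3: C_3 → C_2 sends each 3-simplex σ to the alternating sum Σ_i (−1)^i (σ with its i-th vertex removed). For instance
  ∂PQRS = QRS − PRS + PQS − PQR.
As a 4×1 matrix over Z this has rank 1, with invariant factors (1).

From H_k ≅ ker(∂_k) / im(∂_{k+1}) we obtain:

  H_0: rank C_0 − rank ∂_1 = 4 − 3 = 1, and the invariant factors of ∂_1 are all 1, so H_0 = Z.
  H_1: rank ker ∂_1 − rank ∂_2 = (6 − 3) − 3 = 0, and the invariant factors of ∂_2 are all 1, so H_1 = 0.
  H_2: rank ker ∂_2 − rank ∂_3 = (4 − 3) − 1 = 0, and the invariant factors of ∂_3 are all 1, so H_2 = 0.
  H_3: rank ker ∂_3 − rank ∂_4 = (1 − 1) − 0 = 0, and there is no ∂_4, so H_3 = 0.

As a check, the Euler characteristic is 4 − 6 + 4 − 1 = 1, which agrees with 1 − 0 + 0 − 0 = 1.
(K is a triangulation of the 3-simplex.)

H_0 ≅ Z,  H_1 = 0,  H_2 = 0,  H_3 = 0.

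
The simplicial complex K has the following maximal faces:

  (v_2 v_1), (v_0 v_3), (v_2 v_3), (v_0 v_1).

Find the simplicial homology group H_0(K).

Order the vertices as v_0 < v_1 < v_2 < v_3. Listing each simplex with vertices in this order, K has dimension 1 with simplices:

  0-simplices (4): [v_0], [v_1], [v_2], [v_3]
  1-simplices (4): [v_0,v_1], [v_0,v_3], [v_1,v_2], [v_2,v_3]

so the chain groups are C_0 ≅ Z^4, C_1 ≅ Z^4.

The boundary map ∂_1: C_1 → C_0 maps an edge to its endpoints' difference, ∂[p,q] = q − p. For instance
  ∂[v_0,v_1] = [v_1] − [v_0].
The 4×4 boundary matrix has rank 3 and Smith normal form diag(1,1,1).

Computing H_k = (kernel of ∂_k) / (image of ∂_{k+1}):

  H_0: rank C_0 − rank ∂_1 = 4 − 3 = 1, and the invariant factors of ∂_1 are all 1, so H_0 ≅ Z.

(K is a triangulation of the circle S^1.)

H_0 ≅ Z.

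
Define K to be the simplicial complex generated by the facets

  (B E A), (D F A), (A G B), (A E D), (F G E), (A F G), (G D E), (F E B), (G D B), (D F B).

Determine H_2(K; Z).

H_2 = 0.

We work with the vertex ordering A < B < D < E < F < G. The simplices of K, each written with vertices in increasing order, are:

  0-simplices (6): A, B, D, E, F, G
  1-simplices (15): AB, AD, AE, AF, AG, BD, BE, BF, BG, DE, DF, DG, EF, EG, FG
  2-simplices (10): ABE, ABG, ADE, ADF, AFG, BDF, BDG, BEF, DEG, EFG

Hence C_0 ≅ Z^6, C_1 ≅ Z^15, C_2 ≅ Z^10.

The boundary map ∂_1: C_1 → C_0 sends each edge [p,q] (with p < q) to q − p. For instance
  ∂EF = F − E.
As a 6×15 matrix over Z this has rank 5, with invariant factors (1,1,1,1,1).

∂_2: C_2 → C_1 acts by ∂[p,q,r] = [q,r] − [p,r] + [p,q]. For instance
  ∂ADE = DE − AE + AD,
  ∂BDG = DG − BG + BD.
As a 15×10 matrix over Z this has rank 10, with invariant factors (1,1,1,1,1,1,1,1,1,2).

Now H_k = ker ∂_k / im ∂_{k+1}, so:

  H_2: rank ker ∂_2 − rank ∂_3 = (10 − 10) − 0 = 0, and there is no ∂_3, so H_2 ≅ 0.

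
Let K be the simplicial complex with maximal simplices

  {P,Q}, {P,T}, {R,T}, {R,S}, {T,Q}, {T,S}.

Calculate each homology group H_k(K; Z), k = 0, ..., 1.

Take the total order P < Q < R < S < T on the vertex set. Then K (dimension 1) consists of the simplices:

  0-simplices (5): P, Q, R, S, T
  1-simplices (6): PQ, PT, QT, RS, RT, ST

Hence C_0 ≅ Z^5, C_1 ≅ Z^6.

The boundary map ∂_1: C_1 → C_0 is given by ∂[p,q] = [q] − [p].
The resulting 5×6 matrix has rank 4, and its Smith normal form has invariant factors (1,1,1,1).

From H_k ≅ ker(∂_k) / im(∂_{k+1}) we obtain:

  H_0: rank C_0 − rank ∂_1 = 5 − 4 = 1, and the invariant factors of ∂_1 are all 1, so H_0 ≅ Z.
  H_1: rank ker ∂_1 − rank ∂_2 = (6 − 4) − 0 = 2, and there is no ∂_2, so H_1 ≅ Z^2.

H_0 = Z,  H_1 = Z^2.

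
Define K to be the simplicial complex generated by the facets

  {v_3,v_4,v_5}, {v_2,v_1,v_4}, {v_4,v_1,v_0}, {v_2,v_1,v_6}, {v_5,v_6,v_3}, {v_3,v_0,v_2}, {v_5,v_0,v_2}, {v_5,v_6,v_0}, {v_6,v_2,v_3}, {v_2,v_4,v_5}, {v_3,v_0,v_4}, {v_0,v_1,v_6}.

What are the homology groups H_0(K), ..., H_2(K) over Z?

Fix the vertex order v_0 < v_1 < v_2 < v_3 < v_4 < v_5 < v_6 and write every simplex with vertices in increasing order. Then dim K = 2 and the simplices of K are:

  0-simplices (7): [v_0], [v_1], [v_2], [v_3], [v_4], [v_5], [v_6]
  1-simplices (18): (18 of them)
  2-simplices (12): (12 of them)

giving chain groups C_0 ≅ Z^7, C_1 ≅ Z^18, C_2 ≅ Z^12.

∂_1: C_1 → C_0 sends each edge [p,q] (with p < q) to q − p.
This gives a 7×18 integer matrix of rank 6; reducing to Smith normal form yields diagonal entries (1,1,1,1,1,1).

Boundary ∂_2: C_2 → C_1 sends each 2-simplex [p,q,r] to [q,r] − [p,r] + [p,q]. For instance
  ∂[v_0,v_2,v_5] = [v_2,v_5] − [v_0,v_5] + [v_0,v_2],
  ∂[v_3,v_4,v_5] = [v_4,v_5] − [v_3,v_5] + [v_3,v_4].
The 18×12 boundary matrix has rank 12 and Smith normal form diag(1,1,1,1,1,1,1,1,1,1,1,2).

From H_k ≅ ker(∂_k) / im(∂_{k+1}) we obtain:

  H_0: rank C_0 − rank ∂_1 = 7 − 6 = 1, and the invariant factors of ∂_1 are all 1, so H_0 ≅ Z.
  H_1: rank ker ∂_1 − rank ∂_2 = (18 − 6) − 12 = 0, and ∂_2 has invariant factor 2 > 1, so H_1 ≅ Z/2Z.
  H_2: rank ker ∂_2 − rank ∂_3 = (12 − 12) − 0 = 0, and there is no ∂_3, so H_2 ≅ 0.

As a check, the Euler characteristic is 7 − 18 + 12 = 1, which agrees with 1 − 0 + 0 = 1.

H_0 ≅ Z,  H_1 ≅ Z/2Z,  H_2 = 0.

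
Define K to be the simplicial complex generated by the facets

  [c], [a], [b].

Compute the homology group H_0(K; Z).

H_0 ≅ Z^3.

K has 3 vertices.
rank ∂_0 = 0, rank ∂_1 = 0 ⇒ b_0 = 3 − 0 − 0 = 3. So H_0 = Z^3.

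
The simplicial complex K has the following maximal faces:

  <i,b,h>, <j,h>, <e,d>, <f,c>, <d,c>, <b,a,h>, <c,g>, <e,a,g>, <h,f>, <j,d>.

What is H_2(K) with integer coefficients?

H_2 ≅ 0.

Fix the vertex order a < b < c < d < e < f < g < h < i < j and write every simplex with vertices in increasing order. Then dim K = 2 and the simplices of K are:

  0-simplices (10): a, b, c, d, e, f, g, h, i, j
  1-simplices (15): ab, ae, ag, ah, bh, bi, cd, cf, cg, de, dj, eg, fh, hi, hj
  2-simplices (3): abh, aeg, bhi

so the chain groups are C_0 ≅ Z^10, C_1 ≅ Z^15, C_2 ≅ Z^3.

The boundary map ∂_1: C_1 → C_0 sends each edge [p,q] (with p < q) to q − p. For instance
  ∂ag = g − a.
As a 10×15 matrix over Z this has rank 9, with invariant factors (1,1,1,1,1,1,1,1,1).

Boundary ∂_2: C_2 → C_1 acts by ∂[p,q,r] = [q,r] − [p,r] + [p,q]. For instance
  ∂bhi = hi − bi + bh,
  ∂abh = bh − ah + ab.
The resulting 15×3 matrix has rank 3, and its Smith normal form has invariant factors (1,1,1).

From H_k ≅ ker(∂_k) / im(∂_{k+1}) we obtain:

  H_2: rank ker ∂_2 − rank ∂_3 = (3 − 3) − 0 = 0, and there is no ∂_3, so H_2 = 0.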